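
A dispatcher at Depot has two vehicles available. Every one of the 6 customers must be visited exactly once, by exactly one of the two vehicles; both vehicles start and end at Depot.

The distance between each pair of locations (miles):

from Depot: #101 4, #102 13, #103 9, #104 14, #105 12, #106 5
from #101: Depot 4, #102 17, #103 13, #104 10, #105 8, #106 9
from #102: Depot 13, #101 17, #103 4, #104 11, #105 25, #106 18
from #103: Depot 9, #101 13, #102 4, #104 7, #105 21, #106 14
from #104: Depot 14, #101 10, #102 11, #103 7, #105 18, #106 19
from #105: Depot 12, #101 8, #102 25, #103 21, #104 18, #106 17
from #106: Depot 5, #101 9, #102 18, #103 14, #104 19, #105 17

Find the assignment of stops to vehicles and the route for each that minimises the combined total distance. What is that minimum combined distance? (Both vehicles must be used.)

Check every non-empty split of the stops between the two vehicles; for each half take its own optimal tour:
  {#101} + {#102, #103, #104, #105, #106}: 8 + 64 = 72
  {#102} + {#101, #103, #104, #105, #106}: 26 + 56 = 82
  {#101, #102} + {#103, #104, #105, #106}: 34 + 56 = 90
  {#103} + {#101, #102, #104, #105, #106}: 18 + 64 = 82
  {#101, #103} + {#102, #104, #105, #106}: 26 + 64 = 90
  {#102, #103} + {#101, #104, #105, #106}: 26 + 54 = 80
  … (31 splits in total)
  {#101, #102, #103, #104, #105} + {#106}: 54 + 10 = 64  ← best
Best: vehicle 1 Depot → #101 → #105 → #104 → #102 → #103 → Depot = 54; vehicle 2 Depot → #106 → Depot = 10; combined 64.

Minimum combined distance: 64 miles.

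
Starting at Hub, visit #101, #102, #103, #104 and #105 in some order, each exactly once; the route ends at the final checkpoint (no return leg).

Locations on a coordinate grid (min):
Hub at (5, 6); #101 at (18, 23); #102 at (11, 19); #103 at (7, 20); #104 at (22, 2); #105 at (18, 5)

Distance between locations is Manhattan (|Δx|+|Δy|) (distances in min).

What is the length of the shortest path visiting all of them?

There are 5! = 120 possible orderings.
Hub → #101 → #102 → #103 → #104 → #105: 30+11+5+33+7 = 86
Hub → #101 → #102 → #103 → #105 → #104: 30+11+5+26+7 = 79
Hub → #101 → #102 → #104 → #103 → #105: 30+11+28+33+26 = 128
Hub → #101 → #102 → #104 → #105 → #103: 30+11+28+7+26 = 102
Hub → #101 → #102 → #105 → #103 → #104: 30+11+21+26+33 = 121
Hub → #101 → #102 → #105 → #104 → #103: 30+11+21+7+33 = 102
Hub → #101 → #103 → #102 → #104 → #105: 30+14+5+28+7 = 84
Hub → #101 → #103 → #102 → #105 → #104: 30+14+5+21+7 = 77
Hub → #101 → #103 → #104 → #102 → #105: 30+14+33+28+21 = 126
Hub → #101 → #103 → #104 → #105 → #102: 30+14+33+7+21 = 105
Hub → #101 → #103 → #105 → #102 → #104: 30+14+26+21+28 = 119
Hub → #101 → #103 → #105 → #104 → #102: 30+14+26+7+28 = 105
Hub → #101 → #104 → #102 → #103 → #105: 30+25+28+5+26 = 114
Hub → #101 → #104 → #102 → #105 → #103: 30+25+28+21+26 = 130
… (106 more)
Hub → #103 → #102 → #101 → #105 → #104: 16+5+11+18+7 = 57  ← best
The minimum is 57.
One shortest path: Hub → #103 → #102 → #101 → #105 → #104.

Shortest open route: 57 min.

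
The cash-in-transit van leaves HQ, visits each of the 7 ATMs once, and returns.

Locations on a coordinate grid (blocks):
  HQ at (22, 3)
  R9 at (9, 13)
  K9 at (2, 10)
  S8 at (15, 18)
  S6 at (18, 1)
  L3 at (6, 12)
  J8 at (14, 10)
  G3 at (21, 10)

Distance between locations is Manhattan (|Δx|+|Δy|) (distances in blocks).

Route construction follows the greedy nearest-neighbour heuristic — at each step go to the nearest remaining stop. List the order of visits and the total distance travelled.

86 blocks along HQ → S6 → G3 → J8 → R9 → L3 → K9 → S8 → HQ.

HQ → [S6:6 / G3:8 / J8:15 / S8:22 / R9:23 / L3:25 / K9:27] → S6 (6)
S6 → [G3:12 / J8:13 / S8:20 / R9:21 / L3:23 / K9:25] → G3 (12)
G3 → [J8:7 / S8:14 / R9:15 / L3:17 / K9:19] → J8 (7)
J8 → [R9:8 / S8:9 / L3:10 / K9:12] → R9 (8)
R9 → [L3:4 / K9:10 / S8:11] → L3 (4)
L3 → [K9:6 / S8:15] → K9 (6)
K9 → [S8:21] → S8 (21)
Return S8→HQ: 22.
Total = 6 + 12 + 7 + 8 + 4 + 6 + 21 + 22 = 86.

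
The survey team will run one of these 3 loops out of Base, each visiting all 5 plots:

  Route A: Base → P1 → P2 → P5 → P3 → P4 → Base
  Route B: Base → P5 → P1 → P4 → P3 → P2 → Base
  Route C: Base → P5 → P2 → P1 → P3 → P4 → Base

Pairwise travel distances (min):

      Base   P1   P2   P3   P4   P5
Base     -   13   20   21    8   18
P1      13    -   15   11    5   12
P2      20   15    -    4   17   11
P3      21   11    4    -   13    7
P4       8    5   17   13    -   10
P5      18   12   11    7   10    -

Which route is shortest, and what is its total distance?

67 min — Route A is the shortest.

Route A: 13 + 15 + 11 + 7 + 13 + 8 = 67
Route B: 18 + 12 + 5 + 13 + 4 + 20 = 72
Route C: 18 + 11 + 15 + 11 + 13 + 8 = 76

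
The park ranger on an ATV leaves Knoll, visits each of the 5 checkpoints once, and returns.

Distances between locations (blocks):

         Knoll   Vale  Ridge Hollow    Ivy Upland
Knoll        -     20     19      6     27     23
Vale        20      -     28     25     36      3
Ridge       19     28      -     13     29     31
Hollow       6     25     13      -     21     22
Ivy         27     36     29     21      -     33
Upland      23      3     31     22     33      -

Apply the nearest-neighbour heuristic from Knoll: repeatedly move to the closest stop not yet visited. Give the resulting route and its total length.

From Knoll: distances to unvisited — Hollow=6, Ridge=19, Vale=20, Upland=23, Ivy=27. Nearest is Hollow (6).
From Hollow: distances to unvisited — Ridge=13, Ivy=21, Upland=22, Vale=25. Nearest is Ridge (13).
From Ridge: distances to unvisited — Vale=28, Ivy=29, Upland=31. Nearest is Vale (28).
From Vale: distances to unvisited — Upland=3, Ivy=36. Nearest is Upland (3).
From Upland: distances to unvisited — Ivy=33. Nearest is Ivy (33).
Return Ivy→Knoll: 27.
Total = 6 + 13 + 28 + 3 + 33 + 27 = 110.

Nearest-neighbour total = 110 blocks; route Knoll → Hollow → Ridge → Vale → Upland → Ivy → Knoll.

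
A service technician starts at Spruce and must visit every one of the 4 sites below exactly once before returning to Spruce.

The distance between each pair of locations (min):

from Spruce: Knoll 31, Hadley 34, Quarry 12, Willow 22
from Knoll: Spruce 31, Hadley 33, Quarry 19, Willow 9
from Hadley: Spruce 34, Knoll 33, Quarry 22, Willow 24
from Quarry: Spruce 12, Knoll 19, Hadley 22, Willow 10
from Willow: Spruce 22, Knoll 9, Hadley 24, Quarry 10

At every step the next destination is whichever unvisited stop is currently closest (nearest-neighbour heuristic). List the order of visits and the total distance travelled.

From Spruce: distances to unvisited — Quarry=12, Willow=22, Knoll=31, Hadley=34. Nearest is Quarry (12).
From Quarry: distances to unvisited — Willow=10, Knoll=19, Hadley=22. Nearest is Willow (10).
From Willow: distances to unvisited — Knoll=9, Hadley=24. Nearest is Knoll (9).
From Knoll: distances to unvisited — Hadley=33. Nearest is Hadley (33).
Return Hadley→Spruce: 34.
Total = 12 + 10 + 9 + 33 + 34 = 98.

98 min along Spruce → Quarry → Willow → Knoll → Hadley → Spruce.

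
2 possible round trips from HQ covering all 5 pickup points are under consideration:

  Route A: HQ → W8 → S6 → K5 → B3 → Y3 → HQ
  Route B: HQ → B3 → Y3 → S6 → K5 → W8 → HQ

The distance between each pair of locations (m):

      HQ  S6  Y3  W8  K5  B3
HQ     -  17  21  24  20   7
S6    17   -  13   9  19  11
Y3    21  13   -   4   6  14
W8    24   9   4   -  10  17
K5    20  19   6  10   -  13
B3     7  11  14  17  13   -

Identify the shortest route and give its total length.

Shortest is Route B, total 87 m.

Route A: 24 + 9 + 19 + 13 + 14 + 21 = 100
Route B: 7 + 14 + 13 + 19 + 10 + 24 = 87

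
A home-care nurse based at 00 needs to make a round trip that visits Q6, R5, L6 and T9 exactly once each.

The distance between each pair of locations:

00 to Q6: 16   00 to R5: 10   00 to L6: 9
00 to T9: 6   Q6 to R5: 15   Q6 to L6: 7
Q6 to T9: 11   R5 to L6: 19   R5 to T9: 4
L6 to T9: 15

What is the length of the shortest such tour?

00-Q6-R5-L6-T9-00: 16+15+19+15+6 = 71
00-Q6-R5-T9-L6-00: 16+15+4+15+9 = 59
00-Q6-L6-R5-T9-00: 16+7+19+4+6 = 52
00-Q6-L6-T9-R5-00: 16+7+15+4+10 = 52
00-Q6-T9-R5-L6-00: 16+11+4+19+9 = 59
00-Q6-T9-L6-R5-00: 16+11+15+19+10 = 71
00-R5-Q6-L6-T9-00: 10+15+7+15+6 = 53
00-R5-Q6-T9-L6-00: 10+15+11+15+9 = 60
00-R5-L6-Q6-T9-00: 10+19+7+11+6 = 53
00-R5-T9-Q6-L6-00: 10+4+11+7+9 = 41
00-L6-Q6-R5-T9-00: 9+7+15+4+6 = 41
00-L6-R5-Q6-T9-00: 9+19+15+11+6 = 60
The minimum is 41.
One optimal route: 00 → R5 → T9 → Q6 → L6 → 00 (or its reverse).

Minimum total distance: 41.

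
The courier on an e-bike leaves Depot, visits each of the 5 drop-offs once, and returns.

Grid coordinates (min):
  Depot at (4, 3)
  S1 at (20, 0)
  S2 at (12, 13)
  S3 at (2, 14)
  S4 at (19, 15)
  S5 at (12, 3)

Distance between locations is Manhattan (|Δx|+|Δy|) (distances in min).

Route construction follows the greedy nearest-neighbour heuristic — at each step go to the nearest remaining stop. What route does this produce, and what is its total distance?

At Depot the remaining stops are S5 8, S3 13, S2 18, S1 19, S4 27; go to S5.
At S5 the remaining stops are S2 10, S1 11, S4 19, S3 21; go to S2.
At S2 the remaining stops are S4 9, S3 11, S1 21; go to S4.
At S4 the remaining stops are S1 16, S3 18; go to S1.
At S1 the remaining stops are S3 32; go to S3.
Return S3→Depot: 13.
Total = 8 + 10 + 9 + 16 + 32 + 13 = 88.

Total distance 88 min via the nearest-neighbour route Depot → S5 → S2 → S4 → S1 → S3 → Depot.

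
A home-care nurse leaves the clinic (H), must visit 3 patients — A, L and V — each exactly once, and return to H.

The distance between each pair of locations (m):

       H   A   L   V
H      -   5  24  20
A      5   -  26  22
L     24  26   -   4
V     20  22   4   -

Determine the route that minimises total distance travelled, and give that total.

H→A→L→V→H: 5+26+4+20 = 55
H→A→V→L→H: 5+22+4+24 = 55
H→L→A→V→H: 24+26+22+20 = 92
The minimum is 55.
One optimal route: H → A → L → V → H (or its reverse).

55 m — the shortest possible round trip.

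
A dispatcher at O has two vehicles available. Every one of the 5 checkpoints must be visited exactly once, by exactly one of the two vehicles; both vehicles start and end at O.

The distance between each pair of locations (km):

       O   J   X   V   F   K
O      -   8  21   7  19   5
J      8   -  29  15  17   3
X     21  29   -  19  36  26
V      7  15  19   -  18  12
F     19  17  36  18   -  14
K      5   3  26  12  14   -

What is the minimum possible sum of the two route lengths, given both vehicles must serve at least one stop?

Minimum combined distance: 91 km.

Try each way of splitting the stops between the two vehicles (each non-empty) and, for each split, find the best tour for each vehicle:
  {J} + {X, V, F, K}: 16 + 77 = 93
  {X} + {J, V, F, K}: 42 + 50 = 92
  {J, X} + {V, F, K}: 58 + 44 = 102
  {V} + {J, X, F, K}: 14 + 82 = 96
  {J, V} + {X, F, K}: 30 + 76 = 106
  {X, V} + {J, F, K}: 47 + 44 = 91
  … (15 splits in total)
Best: vehicle 1 O → X → V → O = 47; vehicle 2 O → J → F → K → O = 44; combined 91.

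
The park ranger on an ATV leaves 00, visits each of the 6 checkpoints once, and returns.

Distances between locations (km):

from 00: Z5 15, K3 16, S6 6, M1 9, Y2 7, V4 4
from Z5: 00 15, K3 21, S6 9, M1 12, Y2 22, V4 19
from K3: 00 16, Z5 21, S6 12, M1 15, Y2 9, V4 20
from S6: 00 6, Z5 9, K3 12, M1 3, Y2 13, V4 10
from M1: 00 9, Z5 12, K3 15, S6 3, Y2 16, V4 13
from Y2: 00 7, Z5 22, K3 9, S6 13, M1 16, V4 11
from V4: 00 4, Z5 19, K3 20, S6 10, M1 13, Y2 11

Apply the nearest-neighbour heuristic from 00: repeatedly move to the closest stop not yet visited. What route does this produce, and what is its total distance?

66 km along 00 → V4 → S6 → M1 → Z5 → K3 → Y2 → 00.

At 00 the remaining stops are V4 4, S6 6, Y2 7, M1 9, Z5 15, K3 16; go to V4.
At V4 the remaining stops are S6 10, Y2 11, M1 13, Z5 19, K3 20; go to S6.
At S6 the remaining stops are M1 3, Z5 9, K3 12, Y2 13; go to M1.
At M1 the remaining stops are Z5 12, K3 15, Y2 16; go to Z5.
At Z5 the remaining stops are K3 21, Y2 22; go to K3.
At K3 the remaining stops are Y2 9; go to Y2.
Return Y2→00: 7.
Total = 4 + 10 + 3 + 12 + 21 + 9 + 7 = 66.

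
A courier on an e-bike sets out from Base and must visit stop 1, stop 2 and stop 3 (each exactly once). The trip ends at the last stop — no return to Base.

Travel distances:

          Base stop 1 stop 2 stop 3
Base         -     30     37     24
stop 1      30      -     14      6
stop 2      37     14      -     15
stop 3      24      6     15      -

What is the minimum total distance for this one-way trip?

There are 3! = 6 possible orderings.
Base→stop 1→stop 2→stop 3: 30+14+15 = 59
Base→stop 1→stop 3→stop 2: 30+6+15 = 51
Base→stop 2→stop 1→stop 3: 37+14+6 = 57
Base→stop 2→stop 3→stop 1: 37+15+6 = 58
Base→stop 3→stop 1→stop 2: 24+6+14 = 44
Base→stop 3→stop 2→stop 1: 24+15+14 = 53
The minimum is 44.
One shortest path: Base → stop 3 → stop 1 → stop 2.

Minimum one-way distance = 44.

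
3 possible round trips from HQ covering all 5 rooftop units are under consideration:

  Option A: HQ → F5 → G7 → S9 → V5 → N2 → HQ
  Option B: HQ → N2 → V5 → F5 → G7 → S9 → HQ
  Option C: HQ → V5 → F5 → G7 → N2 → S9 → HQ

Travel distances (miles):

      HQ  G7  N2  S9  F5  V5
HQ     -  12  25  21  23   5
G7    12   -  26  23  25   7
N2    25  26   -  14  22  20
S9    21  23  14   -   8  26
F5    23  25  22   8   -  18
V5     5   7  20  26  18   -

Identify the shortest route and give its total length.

Shortest is Option C, total 109 miles.

Option A: 23 + 25 + 23 + 26 + 20 + 25 = 142
Option B: 25 + 20 + 18 + 25 + 23 + 21 = 132
Option C: 5 + 18 + 25 + 26 + 14 + 21 = 109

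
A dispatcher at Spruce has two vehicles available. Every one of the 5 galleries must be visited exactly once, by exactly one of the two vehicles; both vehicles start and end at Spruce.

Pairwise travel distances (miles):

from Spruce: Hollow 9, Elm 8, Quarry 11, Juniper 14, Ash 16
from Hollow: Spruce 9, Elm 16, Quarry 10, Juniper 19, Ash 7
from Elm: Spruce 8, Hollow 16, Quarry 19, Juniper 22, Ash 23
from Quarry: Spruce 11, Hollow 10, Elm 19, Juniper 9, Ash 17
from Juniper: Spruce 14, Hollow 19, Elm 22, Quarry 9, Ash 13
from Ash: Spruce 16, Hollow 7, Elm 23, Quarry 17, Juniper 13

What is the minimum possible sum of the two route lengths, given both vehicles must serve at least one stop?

65 miles — the smallest possible combined total.

Check every non-empty split of the stops between the two vehicles; for each half take its own optimal tour:
  {Hollow} + {Elm, Quarry, Juniper, Ash}: 18 + 64 = 82
  {Elm} + {Hollow, Quarry, Juniper, Ash}: 16 + 49 = 65
  {Hollow, Elm} + {Quarry, Juniper, Ash}: 33 + 49 = 82
  {Quarry} + {Hollow, Elm, Juniper, Ash}: 22 + 58 = 80
  {Hollow, Quarry} + {Elm, Juniper, Ash}: 30 + 58 = 88
  {Elm, Quarry} + {Hollow, Juniper, Ash}: 38 + 43 = 81
  … (15 splits in total)
Best: vehicle 1 Spruce → Elm → Spruce = 16; vehicle 2 Spruce → Hollow → Ash → Juniper → Quarry → Spruce = 49; combined 65.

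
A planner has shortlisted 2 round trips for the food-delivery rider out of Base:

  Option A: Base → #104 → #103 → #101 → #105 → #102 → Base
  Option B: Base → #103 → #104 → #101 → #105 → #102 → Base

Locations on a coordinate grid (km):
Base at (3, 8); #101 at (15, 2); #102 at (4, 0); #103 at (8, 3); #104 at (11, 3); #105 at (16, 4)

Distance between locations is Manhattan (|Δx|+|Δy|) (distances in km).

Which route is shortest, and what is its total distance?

Option A: 13 + 3 + 8 + 3 + 16 + 9 = 52
Option B: 10 + 3 + 5 + 3 + 16 + 9 = 46

Shortest is Option B, total 46 km.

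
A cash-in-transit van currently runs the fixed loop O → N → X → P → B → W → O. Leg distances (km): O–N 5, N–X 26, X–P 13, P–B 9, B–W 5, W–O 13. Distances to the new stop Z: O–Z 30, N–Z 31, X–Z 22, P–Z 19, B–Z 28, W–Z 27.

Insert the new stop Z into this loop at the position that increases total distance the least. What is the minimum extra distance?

Insertion cost between consecutive stops i–j is d(i,Z) + d(Z,j) − d(i,j):
  between O and N: 30 + 31 − 5 = 56
  between N and X: 31 + 22 − 26 = 27
  between X and P: 22 + 19 − 13 = 28
  between P and B: 19 + 28 − 9 = 38
  between B and W: 28 + 27 − 5 = 50
  between W and O: 27 + 30 − 13 = 44
Cheapest insertion is between N and X, adding 27.
New total = 71 + 27 = 98.

Minimum extra distance: 27 km, inserting Z between N and X.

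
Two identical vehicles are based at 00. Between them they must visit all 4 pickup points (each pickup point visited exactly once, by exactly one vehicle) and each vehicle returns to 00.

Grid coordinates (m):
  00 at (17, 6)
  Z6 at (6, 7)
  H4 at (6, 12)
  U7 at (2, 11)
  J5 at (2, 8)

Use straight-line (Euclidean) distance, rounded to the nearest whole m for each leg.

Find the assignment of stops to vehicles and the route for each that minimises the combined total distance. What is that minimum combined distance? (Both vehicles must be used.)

Minimum combined distance: 57 m.

Check every non-empty split of the stops between the two vehicles; for each half take its own optimal tour:
  {Z6} + {H4, U7, J5}: 22 + 35 = 57
  {H4} + {Z6, U7, J5}: 26 + 34 = 60
  {Z6, H4} + {U7, J5}: 29 + 34 = 63
  {U7} + {Z6, H4, J5}: 32 + 34 = 66
  {Z6, U7} + {H4, J5}: 33 + 34 = 67
  {H4, U7} + {Z6, J5}: 33 + 30 = 63
  … (7 splits in total)
Best: vehicle 1 00 → Z6 → 00 = 22; vehicle 2 00 → H4 → U7 → J5 → 00 = 35; combined 57.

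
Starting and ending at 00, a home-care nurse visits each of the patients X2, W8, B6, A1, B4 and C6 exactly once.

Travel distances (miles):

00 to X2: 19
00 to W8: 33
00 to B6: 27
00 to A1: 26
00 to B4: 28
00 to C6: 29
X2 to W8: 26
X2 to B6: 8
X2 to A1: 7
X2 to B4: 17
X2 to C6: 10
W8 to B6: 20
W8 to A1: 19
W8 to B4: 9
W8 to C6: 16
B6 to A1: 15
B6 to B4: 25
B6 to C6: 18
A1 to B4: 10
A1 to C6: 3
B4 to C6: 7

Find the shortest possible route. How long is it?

There are 360 distinct closed tours to check (reversals are equivalent).
00 - X2 - W8 - B6 - A1 - B4 - C6 - 00: 19+26+20+15+10+7+29 = 126
00 - X2 - W8 - B6 - A1 - C6 - B4 - 00: 19+26+20+15+3+7+28 = 118
00 - X2 - W8 - B6 - B4 - A1 - C6 - 00: 19+26+20+25+10+3+29 = 132
00 - X2 - W8 - B6 - B4 - C6 - A1 - 00: 19+26+20+25+7+3+26 = 126
00 - X2 - W8 - B6 - C6 - A1 - B4 - 00: 19+26+20+18+3+10+28 = 124
00 - X2 - W8 - B6 - C6 - B4 - A1 - 00: 19+26+20+18+7+10+26 = 126
00 - X2 - W8 - A1 - B6 - B4 - C6 - 00: 19+26+19+15+25+7+29 = 140
00 - X2 - W8 - A1 - B6 - C6 - B4 - 00: 19+26+19+15+18+7+28 = 132
… (352 more)
00 - X2 - B6 - W8 - B4 - C6 - A1 - 00: 19+8+20+9+7+3+26 = 92  ← best
The minimum is 92.
One optimal route: 00 → X2 → B6 → W8 → B4 → C6 → A1 → 00 (or its reverse).

92 miles — the shortest possible round trip.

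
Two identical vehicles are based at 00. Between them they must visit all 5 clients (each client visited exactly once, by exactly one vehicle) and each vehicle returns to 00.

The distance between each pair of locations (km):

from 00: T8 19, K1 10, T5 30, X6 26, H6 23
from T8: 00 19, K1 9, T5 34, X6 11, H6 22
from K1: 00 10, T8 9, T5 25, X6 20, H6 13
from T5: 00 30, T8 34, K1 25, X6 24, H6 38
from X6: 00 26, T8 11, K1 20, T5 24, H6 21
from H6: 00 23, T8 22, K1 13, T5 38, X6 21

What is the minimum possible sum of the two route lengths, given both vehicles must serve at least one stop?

Try each way of splitting the stops between the two vehicles (each non-empty) and, for each split, find the best tour for each vehicle:
  {T8} + {K1, T5, X6, H6}: 38 + 98 = 136
  {K1} + {T8, T5, X6, H6}: 20 + 110 = 130
  {T8, K1} + {T5, X6, H6}: 38 + 98 = 136
  {T5} + {T8, K1, X6, H6}: 60 + 74 = 134
  {T8, T5} + {K1, X6, H6}: 83 + 70 = 153
  {K1, T5} + {T8, X6, H6}: 65 + 74 = 139
  … (15 splits in total)
Best: vehicle 1 00 → K1 → 00 = 20; vehicle 2 00 → T5 → X6 → T8 → H6 → 00 = 110; combined 130.

Minimum combined distance: 130 km.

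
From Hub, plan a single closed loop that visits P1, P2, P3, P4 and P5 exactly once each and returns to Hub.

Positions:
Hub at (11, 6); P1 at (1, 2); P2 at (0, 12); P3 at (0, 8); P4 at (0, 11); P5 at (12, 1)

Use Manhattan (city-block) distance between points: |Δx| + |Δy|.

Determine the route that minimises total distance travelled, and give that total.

Hub-P1-P2-P3-P4-P5-Hub: 14+11+4+3+22+6 = 60
Hub-P1-P2-P3-P5-P4-Hub: 14+11+4+19+22+16 = 86
Hub-P1-P2-P4-P3-P5-Hub: 14+11+1+3+19+6 = 54
Hub-P1-P2-P4-P5-P3-Hub: 14+11+1+22+19+13 = 80
Hub-P1-P2-P5-P3-P4-Hub: 14+11+23+19+3+16 = 86
Hub-P1-P2-P5-P4-P3-Hub: 14+11+23+22+3+13 = 86
Hub-P1-P3-P2-P4-P5-Hub: 14+7+4+1+22+6 = 54
Hub-P1-P3-P2-P5-P4-Hub: 14+7+4+23+22+16 = 86
Hub-P1-P3-P4-P2-P5-Hub: 14+7+3+1+23+6 = 54
Hub-P1-P3-P4-P5-P2-Hub: 14+7+3+22+23+17 = 86
Hub-P1-P3-P5-P2-P4-Hub: 14+7+19+23+1+16 = 80
Hub-P1-P3-P5-P4-P2-Hub: 14+7+19+22+1+17 = 80
Hub-P1-P4-P2-P3-P5-Hub: 14+10+1+4+19+6 = 54
Hub-P1-P4-P2-P5-P3-Hub: 14+10+1+23+19+13 = 80
… (46 more)
Hub-P2-P4-P3-P1-P5-Hub: 17+1+3+7+12+6 = 46  ← best
The minimum is 46.
One optimal route: Hub → P2 → P4 → P3 → P1 → P5 → Hub (or its reverse).

Minimum total distance: 46.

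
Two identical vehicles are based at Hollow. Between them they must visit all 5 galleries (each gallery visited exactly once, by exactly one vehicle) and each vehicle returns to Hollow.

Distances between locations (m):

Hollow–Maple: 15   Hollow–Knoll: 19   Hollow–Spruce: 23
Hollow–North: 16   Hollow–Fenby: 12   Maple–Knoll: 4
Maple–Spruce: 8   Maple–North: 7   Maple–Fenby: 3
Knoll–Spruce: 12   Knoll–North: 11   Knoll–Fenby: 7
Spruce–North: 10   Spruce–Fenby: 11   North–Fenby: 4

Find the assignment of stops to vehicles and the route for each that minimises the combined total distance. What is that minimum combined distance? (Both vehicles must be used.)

Minimum combined distance: 81 m.

Try each way of splitting the stops between the two vehicles (each non-empty) and, for each split, find the best tour for each vehicle:
  {Maple} + {Knoll, Spruce, North, Fenby}: 30 + 57 = 87
  {Knoll} + {Maple, Spruce, North, Fenby}: 38 + 49 = 87
  {Maple, Knoll} + {Spruce, North, Fenby}: 38 + 49 = 87
  {Spruce} + {Maple, Knoll, North, Fenby}: 46 + 46 = 92
  {Maple, Spruce} + {Knoll, North, Fenby}: 46 + 46 = 92
  {Knoll, Spruce} + {Maple, North, Fenby}: 54 + 38 = 92
  … (15 splits in total)
  {Maple, Knoll, Spruce, North} + {Fenby}: 57 + 24 = 81  ← best
Best: vehicle 1 Hollow → Maple → Knoll → Spruce → North → Hollow = 57; vehicle 2 Hollow → Fenby → Hollow = 24; combined 81.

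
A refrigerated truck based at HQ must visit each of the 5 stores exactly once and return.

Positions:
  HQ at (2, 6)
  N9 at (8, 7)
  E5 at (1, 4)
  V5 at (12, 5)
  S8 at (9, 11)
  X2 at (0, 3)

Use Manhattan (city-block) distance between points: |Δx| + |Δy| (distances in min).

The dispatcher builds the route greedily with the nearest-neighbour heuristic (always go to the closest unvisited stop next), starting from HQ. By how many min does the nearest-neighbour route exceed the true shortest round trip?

2 min longer than the optimal tour.

From HQ: E5=3, X2=5, N9=7, V5=11, S8=12 → choose E5 (3).
From E5: X2=2, N9=10, V5=12, S8=15 → choose X2 (2).
From X2: N9=12, V5=14, S8=17 → choose N9 (12).
From N9: S8=5, V5=6 → choose S8 (5).
From S8: V5=9 → choose V5 (9).
NN route HQ → E5 → X2 → N9 → S8 → V5 → HQ costs 42.
Optimal: HQ → N9 → S8 → V5 → E5 → X2 → HQ costs 40 (by enumerating all 60 distinct tours).
Excess = 42 − 40 = 2.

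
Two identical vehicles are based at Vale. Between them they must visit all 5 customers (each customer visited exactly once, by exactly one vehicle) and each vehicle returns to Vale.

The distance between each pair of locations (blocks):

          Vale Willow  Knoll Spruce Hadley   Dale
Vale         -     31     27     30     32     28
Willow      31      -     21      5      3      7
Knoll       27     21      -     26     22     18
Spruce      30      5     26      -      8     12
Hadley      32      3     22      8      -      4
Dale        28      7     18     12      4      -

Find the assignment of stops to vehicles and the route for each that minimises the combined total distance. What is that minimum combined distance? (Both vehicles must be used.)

124 blocks — the smallest possible combined total.

There are 2^4 − 1 = 15 ways to divide the 5 stops into two non-empty groups. For each, the best each vehicle can do is its own shortest tour through its group:
  {Willow} + {Knoll, Spruce, Hadley, Dale}: 62 + 87 = 149
  {Knoll} + {Willow, Spruce, Hadley, Dale}: 54 + 70 = 124
  {Willow, Knoll} + {Spruce, Hadley, Dale}: 79 + 70 = 149
  {Spruce} + {Willow, Knoll, Hadley, Dale}: 60 + 83 = 143
  {Willow, Spruce} + {Knoll, Hadley, Dale}: 66 + 81 = 147
  {Knoll, Spruce} + {Willow, Hadley, Dale}: 83 + 66 = 149
  … (15 splits in total)
Best: vehicle 1 Vale → Knoll → Vale = 54; vehicle 2 Vale → Spruce → Willow → Hadley → Dale → Vale = 70; combined 124.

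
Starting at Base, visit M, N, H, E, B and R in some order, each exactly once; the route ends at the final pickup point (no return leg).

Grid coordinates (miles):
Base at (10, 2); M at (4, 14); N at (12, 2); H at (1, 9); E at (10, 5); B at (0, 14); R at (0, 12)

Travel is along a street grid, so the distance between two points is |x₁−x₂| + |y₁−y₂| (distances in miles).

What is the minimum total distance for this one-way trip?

30 miles — the minimum one-way total.

There are 6! = 720 possible orderings.
Base → M → N → H → E → B → R: 18+20+18+13+19+2 = 90
Base → M → N → H → E → R → B: 18+20+18+13+17+2 = 88
Base → M → N → H → B → E → R: 18+20+18+6+19+17 = 98
Base → M → N → H → B → R → E: 18+20+18+6+2+17 = 81
Base → M → N → H → R → E → B: 18+20+18+4+17+19 = 96
Base → M → N → H → R → B → E: 18+20+18+4+2+19 = 81
Base → M → N → E → H → B → R: 18+20+5+13+6+2 = 64
Base → M → N → E → H → R → B: 18+20+5+13+4+2 = 62
… (712 more)
Base → N → E → H → R → B → M: 2+5+13+4+2+4 = 30  ← best
The minimum is 30.
One shortest path: Base → N → E → H → R → B → M.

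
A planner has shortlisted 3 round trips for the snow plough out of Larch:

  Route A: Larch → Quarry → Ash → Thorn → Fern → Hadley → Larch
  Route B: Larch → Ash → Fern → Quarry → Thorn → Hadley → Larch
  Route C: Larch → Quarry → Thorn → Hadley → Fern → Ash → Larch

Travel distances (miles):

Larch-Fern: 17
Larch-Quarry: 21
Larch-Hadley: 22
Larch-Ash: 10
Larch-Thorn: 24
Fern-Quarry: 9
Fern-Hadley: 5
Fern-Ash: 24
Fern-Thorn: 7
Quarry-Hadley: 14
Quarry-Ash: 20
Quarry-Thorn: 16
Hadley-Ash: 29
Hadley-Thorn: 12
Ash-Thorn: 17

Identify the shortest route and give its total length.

88 miles — Route C is the shortest.

Route A: 21 + 20 + 17 + 7 + 5 + 22 = 92
Route B: 10 + 24 + 9 + 16 + 12 + 22 = 93
Route C: 21 + 16 + 12 + 5 + 24 + 10 = 88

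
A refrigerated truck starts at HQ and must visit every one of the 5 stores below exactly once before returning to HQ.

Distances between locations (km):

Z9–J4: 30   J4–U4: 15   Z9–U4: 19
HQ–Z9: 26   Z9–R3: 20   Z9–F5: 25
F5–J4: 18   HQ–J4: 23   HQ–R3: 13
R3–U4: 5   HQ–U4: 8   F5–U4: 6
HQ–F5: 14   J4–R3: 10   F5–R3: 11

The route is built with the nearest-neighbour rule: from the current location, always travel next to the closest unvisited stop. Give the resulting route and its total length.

Nearest-neighbour total = 92 km; route HQ → U4 → R3 → J4 → F5 → Z9 → HQ.

At HQ the remaining stops are U4 8, R3 13, F5 14, J4 23, Z9 26; go to U4.
At U4 the remaining stops are R3 5, F5 6, J4 15, Z9 19; go to R3.
At R3 the remaining stops are J4 10, F5 11, Z9 20; go to J4.
At J4 the remaining stops are F5 18, Z9 30; go to F5.
At F5 the remaining stops are Z9 25; go to Z9.
Return Z9→HQ: 26.
Total = 8 + 5 + 10 + 18 + 25 + 26 = 92.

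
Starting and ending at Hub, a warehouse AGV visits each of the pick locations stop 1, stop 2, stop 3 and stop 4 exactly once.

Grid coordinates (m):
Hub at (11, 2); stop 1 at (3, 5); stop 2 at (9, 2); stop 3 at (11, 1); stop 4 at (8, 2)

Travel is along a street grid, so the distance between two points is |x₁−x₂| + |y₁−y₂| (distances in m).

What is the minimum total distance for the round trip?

With 4 stops there are 4!/2 = 12 distinct round trips (a route and its reverse cost the same).
Hub → stop 1 → stop 2 → stop 3 → stop 4 → Hub: 11+9+3+4+3 = 30
Hub → stop 1 → stop 2 → stop 4 → stop 3 → Hub: 11+9+1+4+1 = 26
Hub → stop 1 → stop 3 → stop 2 → stop 4 → Hub: 11+12+3+1+3 = 30
Hub → stop 1 → stop 3 → stop 4 → stop 2 → Hub: 11+12+4+1+2 = 30
Hub → stop 1 → stop 4 → stop 2 → stop 3 → Hub: 11+8+1+3+1 = 24
Hub → stop 1 → stop 4 → stop 3 → stop 2 → Hub: 11+8+4+3+2 = 28
Hub → stop 2 → stop 1 → stop 3 → stop 4 → Hub: 2+9+12+4+3 = 30
Hub → stop 2 → stop 1 → stop 4 → stop 3 → Hub: 2+9+8+4+1 = 24
Hub → stop 2 → stop 3 → stop 1 → stop 4 → Hub: 2+3+12+8+3 = 28
Hub → stop 2 → stop 4 → stop 1 → stop 3 → Hub: 2+1+8+12+1 = 24
Hub → stop 3 → stop 1 → stop 2 → stop 4 → Hub: 1+12+9+1+3 = 26
Hub → stop 3 → stop 2 → stop 1 → stop 4 → Hub: 1+3+9+8+3 = 24
The minimum is 24.
One optimal route: Hub → stop 1 → stop 4 → stop 2 → stop 3 → Hub (or its reverse).

Shortest round trip = 24 m.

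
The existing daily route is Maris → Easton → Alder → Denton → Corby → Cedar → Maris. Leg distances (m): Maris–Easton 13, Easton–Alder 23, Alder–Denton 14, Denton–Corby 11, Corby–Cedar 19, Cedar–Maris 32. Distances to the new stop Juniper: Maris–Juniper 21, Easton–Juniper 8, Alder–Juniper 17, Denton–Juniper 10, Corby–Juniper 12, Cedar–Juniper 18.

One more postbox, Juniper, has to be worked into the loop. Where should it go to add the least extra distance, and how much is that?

Adding 2 m by placing Juniper on the Easton–Alder leg.

Insertion cost between consecutive stops i–j is d(i,Juniper) + d(Juniper,j) − d(i,j):
  between Maris and Easton: 21 + 8 − 13 = 16
  between Easton and Alder: 8 + 17 − 23 = 2
  between Alder and Denton: 17 + 10 − 14 = 13
  between Denton and Corby: 10 + 12 − 11 = 11
  between Corby and Cedar: 12 + 18 − 19 = 11
  between Cedar and Maris: 18 + 21 − 32 = 7
Cheapest insertion is between Easton and Alder, adding 2.
New total = 112 + 2 = 114.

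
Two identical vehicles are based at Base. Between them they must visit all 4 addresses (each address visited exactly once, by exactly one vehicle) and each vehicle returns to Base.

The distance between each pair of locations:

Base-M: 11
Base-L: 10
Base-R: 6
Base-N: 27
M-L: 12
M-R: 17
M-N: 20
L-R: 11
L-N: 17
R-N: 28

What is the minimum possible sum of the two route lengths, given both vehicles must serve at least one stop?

Try each way of splitting the stops between the two vehicles (each non-empty) and, for each split, find the best tour for each vehicle:
  {M} + {L, R, N}: 22 + 61 = 83
  {L} + {M, R, N}: 20 + 65 = 85
  {M, L} + {R, N}: 33 + 61 = 94
  {R} + {M, L, N}: 12 + 58 = 70
  {M, R} + {L, N}: 34 + 54 = 88
  {L, R} + {M, N}: 27 + 58 = 85
  … (7 splits in total)
Best: vehicle 1 Base → R → Base = 12; vehicle 2 Base → M → N → L → Base = 58; combined 70.

70 — the smallest possible combined total.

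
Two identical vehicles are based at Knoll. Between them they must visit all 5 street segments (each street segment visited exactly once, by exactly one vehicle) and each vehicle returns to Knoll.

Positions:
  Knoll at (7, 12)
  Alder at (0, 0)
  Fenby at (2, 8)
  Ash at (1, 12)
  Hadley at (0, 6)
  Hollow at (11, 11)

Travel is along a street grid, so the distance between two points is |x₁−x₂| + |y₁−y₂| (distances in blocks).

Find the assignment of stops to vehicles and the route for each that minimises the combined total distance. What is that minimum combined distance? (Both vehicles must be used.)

There are 2^4 − 1 = 15 ways to divide the 5 stops into two non-empty groups. For each, the best each vehicle can do is its own shortest tour through its group:
  {Alder} + {Fenby, Ash, Hadley, Hollow}: 38 + 34 = 72
  {Fenby} + {Alder, Ash, Hadley, Hollow}: 18 + 46 = 64
  {Alder, Fenby} + {Ash, Hadley, Hollow}: 38 + 34 = 72
  {Ash} + {Alder, Fenby, Hadley, Hollow}: 12 + 46 = 58
  {Alder, Ash} + {Fenby, Hadley, Hollow}: 38 + 34 = 72
  {Fenby, Ash} + {Alder, Hadley, Hollow}: 20 + 46 = 66
  … (15 splits in total)
  {Alder, Fenby, Ash, Hadley} + {Hollow}: 38 + 10 = 48  ← best
Best: vehicle 1 Knoll → Fenby → Alder → Hadley → Ash → Knoll = 38; vehicle 2 Knoll → Hollow → Knoll = 10; combined 48.

48 blocks — the smallest possible combined total.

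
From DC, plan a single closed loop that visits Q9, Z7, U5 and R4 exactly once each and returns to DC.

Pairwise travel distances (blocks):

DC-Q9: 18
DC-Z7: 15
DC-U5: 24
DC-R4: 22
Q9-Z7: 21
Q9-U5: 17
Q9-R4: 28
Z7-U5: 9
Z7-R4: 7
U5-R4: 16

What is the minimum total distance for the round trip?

DC - Q9 - Z7 - U5 - R4 - DC: 18+21+9+16+22 = 86
DC - Q9 - Z7 - R4 - U5 - DC: 18+21+7+16+24 = 86
DC - Q9 - U5 - Z7 - R4 - DC: 18+17+9+7+22 = 73
DC - Q9 - U5 - R4 - Z7 - DC: 18+17+16+7+15 = 73
DC - Q9 - R4 - Z7 - U5 - DC: 18+28+7+9+24 = 86
DC - Q9 - R4 - U5 - Z7 - DC: 18+28+16+9+15 = 86
DC - Z7 - Q9 - U5 - R4 - DC: 15+21+17+16+22 = 91
DC - Z7 - Q9 - R4 - U5 - DC: 15+21+28+16+24 = 104
DC - Z7 - U5 - Q9 - R4 - DC: 15+9+17+28+22 = 91
DC - Z7 - R4 - Q9 - U5 - DC: 15+7+28+17+24 = 91
DC - U5 - Q9 - Z7 - R4 - DC: 24+17+21+7+22 = 91
DC - U5 - Z7 - Q9 - R4 - DC: 24+9+21+28+22 = 104
The minimum is 73.
One optimal route: DC → Q9 → U5 → Z7 → R4 → DC (or its reverse).

Minimum total distance: 73 blocks.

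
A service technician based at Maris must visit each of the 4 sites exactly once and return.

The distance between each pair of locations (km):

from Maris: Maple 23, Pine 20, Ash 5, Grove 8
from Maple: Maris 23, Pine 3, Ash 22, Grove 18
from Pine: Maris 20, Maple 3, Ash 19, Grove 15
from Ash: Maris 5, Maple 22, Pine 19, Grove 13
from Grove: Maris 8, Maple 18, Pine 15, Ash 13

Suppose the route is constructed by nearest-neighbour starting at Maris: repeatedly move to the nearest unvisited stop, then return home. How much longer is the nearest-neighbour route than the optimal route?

From Maris: Ash=5, Grove=8, Pine=20, Maple=23 → choose Ash (5).
From Ash: Grove=13, Pine=19, Maple=22 → choose Grove (13).
From Grove: Pine=15, Maple=18 → choose Pine (15).
From Pine: Maple=3 → choose Maple (3).
NN route Maris → Ash → Grove → Pine → Maple → Maris costs 59.
Optimal: Maris → Ash → Maple → Pine → Grove → Maris costs 53 (by enumerating all 12 distinct tours).
Excess = 59 − 53 = 6.

The nearest-neighbour route is 6 km longer than optimal.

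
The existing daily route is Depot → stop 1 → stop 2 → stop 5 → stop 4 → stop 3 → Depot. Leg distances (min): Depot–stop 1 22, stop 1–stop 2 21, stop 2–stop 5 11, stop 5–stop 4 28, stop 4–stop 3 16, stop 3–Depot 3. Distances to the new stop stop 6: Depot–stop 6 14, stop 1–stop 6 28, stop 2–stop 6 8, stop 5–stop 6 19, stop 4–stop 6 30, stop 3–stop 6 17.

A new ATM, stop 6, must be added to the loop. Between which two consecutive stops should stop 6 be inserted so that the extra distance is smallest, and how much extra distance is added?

Insertion cost between consecutive stops i–j is d(i,stop 6) + d(stop 6,j) − d(i,j):
  between Depot and stop 1: 14 + 28 − 22 = 20
  between stop 1 and stop 2: 28 + 8 − 21 = 15
  between stop 2 and stop 5: 8 + 19 − 11 = 16
  between stop 5 and stop 4: 19 + 30 − 28 = 21
  between stop 4 and stop 3: 30 + 17 − 16 = 31
  between stop 3 and Depot: 17 + 14 − 3 = 28
Cheapest insertion is between stop 1 and stop 2, adding 15.
New total = 101 + 15 = 116.

Adding 15 min by placing stop 6 on the stop 1–stop 2 leg.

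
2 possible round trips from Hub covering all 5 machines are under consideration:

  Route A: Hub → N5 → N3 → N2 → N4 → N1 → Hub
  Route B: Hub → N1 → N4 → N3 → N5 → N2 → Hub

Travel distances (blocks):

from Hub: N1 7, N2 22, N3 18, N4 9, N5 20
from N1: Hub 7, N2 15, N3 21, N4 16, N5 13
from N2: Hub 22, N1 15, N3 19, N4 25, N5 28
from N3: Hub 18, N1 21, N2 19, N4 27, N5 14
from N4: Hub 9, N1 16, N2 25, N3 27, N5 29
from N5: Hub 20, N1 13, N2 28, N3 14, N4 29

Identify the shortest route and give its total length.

Route A: 20 + 14 + 19 + 25 + 16 + 7 = 101
Route B: 7 + 16 + 27 + 14 + 28 + 22 = 114

101 blocks — Route A is the shortest.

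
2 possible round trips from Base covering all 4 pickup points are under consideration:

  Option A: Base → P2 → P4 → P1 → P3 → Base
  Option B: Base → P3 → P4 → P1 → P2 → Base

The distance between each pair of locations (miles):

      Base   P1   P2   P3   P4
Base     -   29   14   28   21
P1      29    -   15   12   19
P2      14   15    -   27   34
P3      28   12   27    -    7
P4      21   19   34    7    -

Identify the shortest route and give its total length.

83 miles — Option B is the shortest.

Option A: 14 + 34 + 19 + 12 + 28 = 107
Option B: 28 + 7 + 19 + 15 + 14 = 83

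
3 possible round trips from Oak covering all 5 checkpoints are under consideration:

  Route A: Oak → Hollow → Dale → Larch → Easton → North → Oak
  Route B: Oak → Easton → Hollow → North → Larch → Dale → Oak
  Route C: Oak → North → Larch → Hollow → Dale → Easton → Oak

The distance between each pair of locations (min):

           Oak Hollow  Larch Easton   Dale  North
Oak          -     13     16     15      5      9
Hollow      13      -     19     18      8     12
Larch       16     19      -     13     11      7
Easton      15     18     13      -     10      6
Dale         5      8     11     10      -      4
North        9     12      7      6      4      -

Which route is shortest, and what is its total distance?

60 min — Route A is the shortest.

Route A: 13 + 8 + 11 + 13 + 6 + 9 = 60
Route B: 15 + 18 + 12 + 7 + 11 + 5 = 68
Route C: 9 + 7 + 19 + 8 + 10 + 15 = 68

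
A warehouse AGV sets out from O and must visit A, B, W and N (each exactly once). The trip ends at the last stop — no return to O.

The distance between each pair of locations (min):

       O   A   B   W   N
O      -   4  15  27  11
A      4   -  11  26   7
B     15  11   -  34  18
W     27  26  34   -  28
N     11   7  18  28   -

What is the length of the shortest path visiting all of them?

Shortest open route: 61 min.

There are 4! = 24 possible orderings.
O - A - B - W - N: 4+11+34+28 = 77
O - A - B - N - W: 4+11+18+28 = 61
O - A - W - B - N: 4+26+34+18 = 82
O - A - W - N - B: 4+26+28+18 = 76
O - A - N - B - W: 4+7+18+34 = 63
O - A - N - W - B: 4+7+28+34 = 73
O - B - A - W - N: 15+11+26+28 = 80
O - B - A - N - W: 15+11+7+28 = 61
O - B - W - A - N: 15+34+26+7 = 82
O - B - W - N - A: 15+34+28+7 = 84
O - B - N - A - W: 15+18+7+26 = 66
O - B - N - W - A: 15+18+28+26 = 87
O - W - A - B - N: 27+26+11+18 = 82
O - W - A - N - B: 27+26+7+18 = 78
… (10 more)
The minimum is 61.
One shortest path: O → A → B → N → W.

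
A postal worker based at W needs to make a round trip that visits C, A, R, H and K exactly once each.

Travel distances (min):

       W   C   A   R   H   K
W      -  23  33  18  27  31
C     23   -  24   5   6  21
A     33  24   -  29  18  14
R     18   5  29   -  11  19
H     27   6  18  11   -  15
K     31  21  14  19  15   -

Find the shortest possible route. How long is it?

91 min — the shortest possible round trip.

W → C → A → R → H → K → W: 23+24+29+11+15+31 = 133
W → C → A → R → K → H → W: 23+24+29+19+15+27 = 137
W → C → A → H → R → K → W: 23+24+18+11+19+31 = 126
W → C → A → H → K → R → W: 23+24+18+15+19+18 = 117
W → C → A → K → R → H → W: 23+24+14+19+11+27 = 118
W → C → A → K → H → R → W: 23+24+14+15+11+18 = 105
W → C → R → A → H → K → W: 23+5+29+18+15+31 = 121
W → C → R → A → K → H → W: 23+5+29+14+15+27 = 113
W → C → R → H → A → K → W: 23+5+11+18+14+31 = 102
W → C → R → H → K → A → W: 23+5+11+15+14+33 = 101
W → C → R → K → A → H → W: 23+5+19+14+18+27 = 106
W → C → R → K → H → A → W: 23+5+19+15+18+33 = 113
W → C → H → A → R → K → W: 23+6+18+29+19+31 = 126
W → C → H → A → K → R → W: 23+6+18+14+19+18 = 98
… (46 more)
W → A → K → H → C → R → W: 33+14+15+6+5+18 = 91  ← best
The minimum is 91.
One optimal route: W → A → K → H → C → R → W (or its reverse).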